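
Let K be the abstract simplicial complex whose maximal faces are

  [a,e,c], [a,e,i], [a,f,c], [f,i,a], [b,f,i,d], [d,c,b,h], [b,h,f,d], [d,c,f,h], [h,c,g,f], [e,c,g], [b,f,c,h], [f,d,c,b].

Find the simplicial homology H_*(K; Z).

H_0 ≅ Z,  H_1 = 0,  H_2 = 0,  H_3 ≅ Z.

Fix the vertex order a < b < c < d < e < f < g < h < i and write every simplex with vertices in increasing order. Then dim K = 3 and the simplices of K are:

  0-simplices (9): a, b, c, d, e, f, g, h, i
  1-simplices (23): ac, ae, af, ai, bc, bd, bf, bh, bi, cd, ce, cf, cg, ch, df, dh, di, eg, ei, fg, fh, fi, gh
  2-simplices (21): ace, acf, aei, afi, bcd, bcf, bch, bdf, bdh, bdi, bfh, bfi, cdf, cdh, ceg, cfg, cfh, cgh, dfh, dfi, fgh
  3-simplices (7): bcdf, bcdh, bcfh, bdfh, bdfi, cdfh, cfgh

giving chain groups C_0 ≅ Z^9, C_1 ≅ Z^23, C_2 ≅ Z^21, C_3 ≅ Z^7.

Boundary ∂_1: C_1 → C_0 is given by ∂[p,q] = [q] − [p]. For instance
  ∂ch = h − c.
The 9×23 boundary matrix has rank 8 and Smith normal form diag(1,1,1,1,1,1,1,1).

Boundary ∂_2: C_2 → C_1 acts by ∂[p,q,r] = [q,r] − [p,r] + [p,q]. For instance
  ∂acf = cf − af + ac,
  ∂bdh = dh − bh + bd.
This gives a 23×21 integer matrix of rank 15; reducing to Smith normal form yields diagonal entries (1,1,1,1,1,1,1,1,1,1,1,1,1,1,1).

The boundary map ∂_3: C_3 → C_2 sends each 3-simplex σ to the alternating sum Σ_i (−1)^i (σ with its i-th vertex removed). For instance
  ∂bcdf = cdf − bdf + bcf − bcd,
  ∂bcfh = cfh − bfh + bch − bcf.
As a 21×7 matrix over Z this has rank 6, with invariant factors (1,1,1,1,1,1).

From H_k ≅ ker(∂_k) / im(∂_{k+1}) we obtain:

  H_0: rank C_0 − rank ∂_1 = 9 − 8 = 1, and the invariant factors of ∂_1 are all 1, so H_0 ≅ Z.
  H_1: rank ker ∂_1 − rank ∂_2 = (23 − 8) − 15 = 0, and the invariant factors of ∂_2 are all 1, so H_1 ≅ 0.
  H_2: rank ker ∂_2 − rank ∂_3 = (21 − 15) − 6 = 0, and the invariant factors of ∂_3 are all 1, so H_2 ≅ 0.
  H_3: rank ker ∂_3 − rank ∂_4 = (7 − 6) − 0 = 1, and there is no ∂_4, so H_3 ≅ Z.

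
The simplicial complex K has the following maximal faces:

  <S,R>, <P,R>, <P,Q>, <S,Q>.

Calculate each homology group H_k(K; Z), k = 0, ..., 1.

Fix the vertex order P < Q < R < S and write every simplex with vertices in increasing order. Then dim K = 1 and the simplices of K are:

  0-simplices (4): P, Q, R, S
  1-simplices (4): PQ, PR, QS, RS

giving chain groups C_0 ≅ Z^4, C_1 ≅ Z^4.

Boundary ∂_1: C_1 → C_0 sends each edge [p,q] (with p < q) to q − p. For instance
  ∂PQ = Q − P.
The 4×4 boundary matrix has rank 3 and Smith normal form diag(1,1,1).

Computing H_k = (kernel of ∂_k) / (image of ∂_{k+1}):

  H_0: rank C_0 − rank ∂_1 = 4 − 3 = 1, and the invariant factors of ∂_1 are all 1, so H_0 = Z.
  H_1: rank ker ∂_1 − rank ∂_2 = (4 − 3) − 0 = 1, and there is no ∂_2, so H_1 = Z.

H_0 ≅ Z,  H_1 ≅ Z.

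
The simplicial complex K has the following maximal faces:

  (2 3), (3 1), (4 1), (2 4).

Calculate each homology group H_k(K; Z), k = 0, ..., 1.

We work with the vertex ordering 1 < 2 < 3 < 4. The simplices of K, each written with vertices in increasing order, are:

  0-simplices (4): [1], [2], [3], [4]
  1-simplices (4): [1,3], [1,4], [2,3], [2,4]

Hence C_0 ≅ Z^4, C_1 ≅ Z^4.

∂_1: C_1 → C_0 sends each edge [p,q] (with p < q) to q − p.
As a 4×4 matrix over Z this has rank 3, with invariant factors (1,1,1).

Computing H_k = (kernel of ∂_k) / (image of ∂_{k+1}):

  H_0: rank C_0 − rank ∂_1 = 4 − 3 = 1, and the invariant factors of ∂_1 are all 1, so H_0 ≅ Z.
  H_1: rank ker ∂_1 − rank ∂_2 = (4 − 3) − 0 = 1, and there is no ∂_2, so H_1 ≅ Z.

(K is a triangulation of the circle S^1.)

H_0 ≅ Z,  H_1 ≅ Z.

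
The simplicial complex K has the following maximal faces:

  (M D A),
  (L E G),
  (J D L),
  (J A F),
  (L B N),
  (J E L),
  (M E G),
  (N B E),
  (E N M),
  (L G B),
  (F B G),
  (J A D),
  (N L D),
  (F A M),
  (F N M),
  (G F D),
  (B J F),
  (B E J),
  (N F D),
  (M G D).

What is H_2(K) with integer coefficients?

We work with the vertex ordering A < B < D < E < F < G < J < L < M < N. The simplices of K, each written with vertices in increasing order, are:

  0-simplices (10): A, B, D, E, F, G, J, L, M, N
  1-simplices (30): AD, AF, AJ, AM, BE, BF, BG, BJ, BL, BN, DF, DG, DJ, DL, DM, DN, EG, EJ, EL, EM, EN, FG, FJ, FM, FN, GL, GM, JL, LN, MN
  2-simplices (20): ADJ, ADM, AFJ, AFM, BEJ, BEN, BFG, BFJ, BGL, BLN, DFG, DFN, DGM, DJL, DLN, EGL, EGM, EJL, EMN, FMN

Hence C_0 ≅ Z^10, C_1 ≅ Z^30, C_2 ≅ Z^20.

The boundary map ∂_1: C_1 → C_0 is given by ∂[p,q] = [q] − [p].
The resulting 10×30 matrix has rank 9, and its Smith normal form has invariant factors (1,1,1,1,1,1,1,1,1).

∂_2: C_2 → C_1 acts by ∂[p,q,r] = [q,r] − [p,r] + [p,q]. For instance
  ∂EMN = MN − EN + EM,
  ∂DFN = FN − DN + DF.
The 30×20 boundary matrix has rank 20 and Smith normal form diag(1,1,1,1,1,1,1,1,1,1,1,1,1,1,1,1,1,1,1,2).

From H_k ≅ ker(∂_k) / im(∂_{k+1}) we obtain:

  H_2: rank ker ∂_2 − rank ∂_3 = (20 − 20) − 0 = 0, and there is no ∂_3, so H_2 = 0.

(K is a triangulation of the Klein bottle.)

H_2 ≅ 0.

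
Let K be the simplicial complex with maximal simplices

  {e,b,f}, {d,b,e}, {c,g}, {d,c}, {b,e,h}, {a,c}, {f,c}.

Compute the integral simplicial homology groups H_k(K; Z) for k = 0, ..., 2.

Order the vertices as a < b < c < d < e < f < g < h. Listing each simplex with vertices in this order, K has dimension 2 with simplices:

  0-simplices (8): a, b, c, d, e, f, g, h
  1-simplices (11): ac, bd, be, bf, bh, cd, cf, cg, de, ef, eh
  2-simplices (3): bde, bef, beh

Hence C_0 ≅ Z^8, C_1 ≅ Z^11, C_2 ≅ Z^3.

Boundary ∂_1: C_1 → C_0 maps an edge to its endpoints' difference, ∂[p,q] = q − p.
The resulting 8×11 matrix has rank 7, and its Smith normal form has invariant factors (1,1,1,1,1,1,1).

∂_2: C_2 → C_1 acts by ∂[p,q,r] = [q,r] − [p,r] + [p,q]. For instance
  ∂bef = ef − bf + be,
  ∂beh = eh − bh + be.
The 11×3 boundary matrix has rank 3 and Smith normal form diag(1,1,1).

From H_k ≅ ker(∂_k) / im(∂_{k+1}) we obtain:

  H_0: rank C_0 − rank ∂_1 = 8 − 7 = 1, and the invariant factors of ∂_1 are all 1, so H_0 = Z.
  H_1: rank ker ∂_1 − rank ∂_2 = (11 − 7) − 3 = 1, and the invariant factors of ∂_2 are all 1, so H_1 = Z.
  H_2: rank ker ∂_2 − rank ∂_3 = (3 − 3) − 0 = 0, and there is no ∂_3, so H_2 = 0.

H_0 = Z,  H_1 = Z,  H_2 = 0.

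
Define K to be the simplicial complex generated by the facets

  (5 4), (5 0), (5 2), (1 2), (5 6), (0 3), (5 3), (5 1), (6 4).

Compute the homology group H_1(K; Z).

H_1 ≅ Z^3.

Order the vertices as 0 < 1 < 2 < 3 < 4 < 5 < 6. Listing each simplex with vertices in this order, K has dimension 1 with simplices:

  0-simplices (7): [0], [1], [2], [3], [4], [5], [6]
  1-simplices (9): [0,3], [0,5], [1,2], [1,5], [2,5], [3,5], [4,5], [4,6], [5,6]

so the chain groups are C_0 ≅ Z^7, C_1 ≅ Z^9.

∂_1: C_1 → C_0 sends each edge [p,q] (with p < q) to q − p. For instance
  ∂[4,5] = [5] − [4].
The 7×9 boundary matrix has rank 6 and Smith normal form diag(1,1,1,1,1,1).

Now H_k = ker ∂_k / im ∂_{k+1}, so:

  H_1: rank ker ∂_1 − rank ∂_2 = (9 − 6) − 0 = 3, and there is no ∂_2, so H_1 = Z^3.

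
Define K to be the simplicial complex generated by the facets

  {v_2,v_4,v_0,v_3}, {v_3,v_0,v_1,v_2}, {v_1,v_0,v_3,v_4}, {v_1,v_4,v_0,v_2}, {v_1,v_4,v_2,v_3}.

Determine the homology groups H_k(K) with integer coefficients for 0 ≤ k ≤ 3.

We work with the vertex ordering v_0 < v_1 < v_2 < v_3 < v_4. The simplices of K, each written with vertices in increasing order, are:

  0-simplices (5): [v_0], [v_1], [v_2], [v_3], [v_4]
  1-simplices (10): [v_0,v_1], [v_0,v_2], [v_0,v_3], [v_0,v_4], [v_1,v_2], [v_1,v_3], [v_1,v_4], [v_2,v_3], [v_2,v_4], [v_3,v_4]
  2-simplices (10): [v_0,v_1,v_2], [v_0,v_1,v_3], [v_0,v_1,v_4], [v_0,v_2,v_3], [v_0,v_2,v_4], [v_0,v_3,v_4], [v_1,v_2,v_3], [v_1,v_2,v_4], [v_1,v_3,v_4], [v_2,v_3,v_4]
  3-simplices (5): [v_0,v_1,v_2,v_3], [v_0,v_1,v_2,v_4], [v_0,v_1,v_3,v_4], [v_0,v_2,v_3,v_4], [v_1,v_2,v_3,v_4]

Hence C_0 ≅ Z^5, C_1 ≅ Z^10, C_2 ≅ Z^10, C_3 ≅ Z^5.

The boundary map ∂_1: C_1 → C_0 is given by ∂[p,q] = [q] − [p].
The 5×10 boundary matrix has rank 4 and Smith normal form diag(1,1,1,1).

∂_2: C_2 → C_1 acts by ∂[p,q,r] = [q,r] − [p,r] + [p,q]. For instance
  ∂[v_1,v_2,v_3] = [v_2,v_3] − [v_1,v_3] + [v_1,v_2],
  ∂[v_0,v_1,v_2] = [v_1,v_2] − [v_0,v_2] + [v_0,v_1].
As a 10×10 matrix over Z this has rank 6, with invariant factors (1,1,1,1,1,1).

Boundary ∂_3: C_3 → C_2 sends each 3-simplex σ to the alternating sum Σ_i (−1)^i (σ with its i-th vertex removed). For instance
  ∂[v_0,v_1,v_2,v_3] = [v_1,v_2,v_3] − [v_0,v_2,v_3] + [v_0,v_1,v_3] − [v_0,v_1,v_2],
  ∂[v_1,v_2,v_3,v_4] = [v_2,v_3,v_4] − [v_1,v_3,v_4] + [v_1,v_2,v_4] − [v_1,v_2,v_3].
The resulting 10×5 matrix has rank 4, and its Smith normal form has invariant factors (1,1,1,1).

Computing H_k = (kernel of ∂_k) / (image of ∂_{k+1}):

  H_0: rank C_0 − rank ∂_1 = 5 − 4 = 1, and the invariant factors of ∂_1 are all 1, so H_0 ≅ Z.
  H_1: rank ker ∂_1 − rank ∂_2 = (10 − 4) − 6 = 0, and the invariant factors of ∂_2 are all 1, so H_1 ≅ 0.
  H_2: rank ker ∂_2 − rank ∂_3 = (10 − 6) − 4 = 0, and the invariant factors of ∂_3 are all 1, so H_2 ≅ 0.
  H_3: rank ker ∂_3 − rank ∂_4 = (5 − 4) − 0 = 1, and there is no ∂_4, so H_3 ≅ Z.

H_0 = Z,  H_1 = 0,  H_2 = 0,  H_3 = Z.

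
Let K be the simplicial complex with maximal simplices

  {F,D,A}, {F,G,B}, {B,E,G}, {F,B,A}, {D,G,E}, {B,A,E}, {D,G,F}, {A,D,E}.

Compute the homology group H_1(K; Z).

H_1 ≅ 0.

Order the vertices as A < B < D < E < F < G. Listing each simplex with vertices in this order, K has dimension 2 with simplices:

  0-simplices (6): A, B, D, E, F, G
  1-simplices (12): AB, AD, AE, AF, BE, BF, BG, DE, DF, DG, EG, FG
  2-simplices (8): ABE, ABF, ADE, ADF, BEG, BFG, DEG, DFG

so the chain groups are C_0 ≅ Z^6, C_1 ≅ Z^12, C_2 ≅ Z^8.

Boundary ∂_1: C_1 → C_0 maps an edge to its endpoints' difference, ∂[p,q] = q − p. For instance
  ∂BF = F − B.
The 6×12 boundary matrix has rank 5 and Smith normal form diag(1,1,1,1,1).

The boundary map ∂_2: C_2 → C_1 acts by ∂[p,q,r] = [q,r] − [p,r] + [p,q]. For instance
  ∂BFG = FG − BG + BF,
  ∂DFG = FG − DG + DF.
The 12×8 boundary matrix has rank 7 and Smith normal form diag(1,1,1,1,1,1,1).

Now H_k = ker ∂_k / im ∂_{k+1}, so:

  H_1: rank ker ∂_1 − rank ∂_2 = (12 − 5) − 7 = 0, and the invariant factors of ∂_2 are all 1, so H_1 ≅ 0.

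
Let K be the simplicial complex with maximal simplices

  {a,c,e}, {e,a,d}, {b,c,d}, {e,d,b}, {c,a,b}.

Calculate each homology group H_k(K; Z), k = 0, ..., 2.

H_0 ≅ Z,  H_1 ≅ Z,  H_2 = 0.

Order the vertices as a < b < c < d < e. Listing each simplex with vertices in this order, K has dimension 2 with simplices:

  0-simplices (5): a, b, c, d, e
  1-simplices (10): ab, ac, ad, ae, bc, bd, be, cd, ce, de
  2-simplices (5): abc, ace, ade, bcd, bde

so the chain groups are C_0 ≅ Z^5, C_1 ≅ Z^10, C_2 ≅ Z^5.

Boundary ∂_1: C_1 → C_0 is given by ∂[p,q] = [q] − [p].
As a 5×10 matrix over Z this has rank 4, with invariant factors (1,1,1,1).

Boundary ∂_2: C_2 → C_1 acts by ∂[p,q,r] = [q,r] − [p,r] + [p,q]. For instance
  ∂bcd = cd − bd + bc,
  ∂abc = bc − ac + ab.
The resulting 10×5 matrix has rank 5, and its Smith normal form has invariant factors (1,1,1,1,1).

From H_k ≅ ker(∂_k) / im(∂_{k+1}) we obtain:

  H_0: rank C_0 − rank ∂_1 = 5 − 4 = 1, and the invariant factors of ∂_1 are all 1, so H_0 = Z.
  H_1: rank ker ∂_1 − rank ∂_2 = (10 − 4) − 5 = 1, and the invariant factors of ∂_2 are all 1, so H_1 = Z.
  H_2: rank ker ∂_2 − rank ∂_3 = (5 − 5) − 0 = 0, and there is no ∂_3, so H_2 = 0.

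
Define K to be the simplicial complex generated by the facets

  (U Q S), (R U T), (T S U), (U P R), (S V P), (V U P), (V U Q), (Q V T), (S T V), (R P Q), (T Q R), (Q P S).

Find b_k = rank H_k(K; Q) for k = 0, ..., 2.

b_0 = 1, b_1 = 0, b_2 = 0.

Order the vertices as P < Q < R < S < T < U < V. Listing each simplex with vertices in this order, K has dimension 2 with simplices:

  0-simplices (7): P, Q, R, S, T, U, V
  1-simplices (18): PQ, PR, PS, PU, PV, QR, QS, QT, QU, QV, RT, RU, ST, SU, SV, TU, TV, UV
  2-simplices (12): PQR, PQS, PRU, PSV, PUV, QRT, QSU, QTV, QUV, RTU, STU, STV

giving chain groups C_0 ≅ Z^7, C_1 ≅ Z^18, C_2 ≅ Z^12.

Boundary ∂_1: C_1 → C_0 maps an edge to its endpoints' difference, ∂[p,q] = q − p. For instance
  ∂SV = V − S.
The resulting 7×18 matrix has rank 6, and its Smith normal form has invariant factors (1,1,1,1,1,1).

The boundary map ∂_2: C_2 → C_1 acts by ∂[p,q,r] = [q,r] − [p,r] + [p,q]. For instance
  ∂QSU = SU − QU + QS,
  ∂PUV = UV − PV + PU.
The resulting 18×12 matrix has rank 12, and its Smith normal form has invariant factors (1,1,1,1,1,1,1,1,1,1,1,2).

Computing H_k = (kernel of ∂_k) / (image of ∂_{k+1}):

  H_0: rank C_0 − rank ∂_1 = 7 − 6 = 1, and the invariant factors of ∂_1 are all 1, so H_0 = Z.
  H_1: rank ker ∂_1 − rank ∂_2 = (18 − 6) − 12 = 0, and ∂_2 has invariant factor 2 > 1, so H_1 = Z/2.
  H_2: rank ker ∂_2 − rank ∂_3 = (12 − 12) − 0 = 0, and there is no ∂_3, so H_2 = 0.

As a check, the Euler characteristic is 7 − 18 + 12 = 1, which agrees with 1 − 0 + 0 = 1.
(K is a triangulation of the real projective plane RP^2.)

Hence the Betti numbers are b_0 = 1, b_1 = 0, b_2 = 0.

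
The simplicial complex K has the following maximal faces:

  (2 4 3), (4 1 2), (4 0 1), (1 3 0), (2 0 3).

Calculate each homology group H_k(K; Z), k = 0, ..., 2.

Take the total order 0 < 1 < 2 < 3 < 4 on the vertex set. Then K (dimension 2) consists of the simplices:

  0-simplices (5): [0], [1], [2], [3], [4]
  1-simplices (10): [0,1], [0,2], [0,3], [0,4], [1,2], [1,3], [1,4], [2,3], [2,4], [3,4]
  2-simplices (5): [0,1,3], [0,1,4], [0,2,3], [1,2,4], [2,3,4]

giving chain groups C_0 ≅ Z^5, C_1 ≅ Z^10, C_2 ≅ Z^5.

Boundary ∂_1: C_1 → C_0 maps an edge to its endpoints' difference, ∂[p,q] = q − p.
This gives a 5×10 integer matrix of rank 4; reducing to Smith normal form yields diagonal entries (1,1,1,1).

∂_2: C_2 → C_1 acts by ∂[p,q,r] = [q,r] − [p,r] + [p,q]. For instance
  ∂[1,2,4] = [2,4] − [1,4] + [1,2],
  ∂[0,2,3] = [2,3] − [0,3] + [0,2].
As a 10×5 matrix over Z this has rank 5, with invariant factors (1,1,1,1,1).

Now H_k = ker ∂_k / im ∂_{k+1}, so:

  H_0: rank C_0 − rank ∂_1 = 5 − 4 = 1, and the invariant factors of ∂_1 are all 1, so H_0 ≅ Z.
  H_1: rank ker ∂_1 − rank ∂_2 = (10 − 4) − 5 = 1, and the invariant factors of ∂_2 are all 1, so H_1 ≅ Z.
  H_2: rank ker ∂_2 − rank ∂_3 = (5 − 5) − 0 = 0, and there is no ∂_3, so H_2 ≅ 0.

(K is a triangulation of the Möbius band.)

H_0 ≅ Z,  H_1 ≅ Z,  H_2 = 0.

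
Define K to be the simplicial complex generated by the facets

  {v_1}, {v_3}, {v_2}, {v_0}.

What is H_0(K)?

H_0 ≅ Z^4.

Take the total order v_0 < v_1 < v_2 < v_3 on the vertex set. Then K (dimension 0) consists of the simplices:

  0-simplices (4): [v_0], [v_1], [v_2], [v_3]

so the chain groups are C_0 ≅ Z^4.

Computing H_k = (kernel of ∂_k) / (image of ∂_{k+1}):

  H_0: rank C_0 − rank ∂_1 = 4 − 0 = 4, and there is no ∂_1, so H_0 = Z^4.

(K is a triangulation of a set of 4 points.)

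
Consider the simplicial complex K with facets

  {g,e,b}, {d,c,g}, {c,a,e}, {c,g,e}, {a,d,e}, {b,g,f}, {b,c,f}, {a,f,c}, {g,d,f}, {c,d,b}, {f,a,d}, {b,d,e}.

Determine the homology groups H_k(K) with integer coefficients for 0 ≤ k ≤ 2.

H_0 ≅ Z,  H_1 ≅ Z/2,  H_2 = 0.

Take the total order a < b < c < d < e < f < g on the vertex set. Then K (dimension 2) consists of the simplices:

  0-simplices (7): a, b, c, d, e, f, g
  1-simplices (18): ac, ad, ae, af, bc, bd, be, bf, bg, cd, ce, cf, cg, de, df, dg, eg, fg
  2-simplices (12): ace, acf, ade, adf, bcd, bcf, bde, beg, bfg, cdg, ceg, dfg

Hence C_0 ≅ Z^7, C_1 ≅ Z^18, C_2 ≅ Z^12.

∂_1: C_1 → C_0 maps an edge to its endpoints' difference, ∂[p,q] = q − p. For instance
  ∂af = f − a.
The resulting 7×18 matrix has rank 6, and its Smith normal form has invariant factors (1,1,1,1,1,1).

∂_2: C_2 → C_1 maps a triangle to the signed sum of its edges. For instance
  ∂bcf = cf − bf + bc,
  ∂ade = de − ae + ad.
The 18×12 boundary matrix has rank 12 and Smith normal form diag(1,1,1,1,1,1,1,1,1,1,1,2).

Reading off H_k = ker ∂_k / im ∂_{k+1}:

  H_0: rank C_0 − rank ∂_1 = 7 − 6 = 1, and the invariant factors of ∂_1 are all 1, so H_0 ≅ Z.
  H_1: rank ker ∂_1 − rank ∂_2 = (18 − 6) − 12 = 0, and ∂_2 has invariant factor 2 > 1, so H_1 ≅ Z/2.
  H_2: rank ker ∂_2 − rank ∂_3 = (12 − 12) − 0 = 0, and there is no ∂_3, so H_2 ≅ 0.

(K is a triangulation of the real projective plane RP^2.)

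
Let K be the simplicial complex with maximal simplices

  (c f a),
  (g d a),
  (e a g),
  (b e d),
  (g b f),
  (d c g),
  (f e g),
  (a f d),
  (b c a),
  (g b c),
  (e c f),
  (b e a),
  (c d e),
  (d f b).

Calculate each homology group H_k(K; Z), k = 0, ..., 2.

H_0 = Z,  H_1 = Z^2,  H_2 = Z.

Order the vertices as a < b < c < d < e < f < g. Listing each simplex with vertices in this order, K has dimension 2 with simplices:

  0-simplices (7): a, b, c, d, e, f, g
  1-simplices (21): ab, ac, ad, ae, af, ag, bc, bd, be, bf, bg, cd, ce, cf, cg, de, df, dg, ef, eg, fg
  2-simplices (14): abc, abe, acf, adf, adg, aeg, bcg, bde, bdf, bfg, cde, cdg, cef, efg

Hence C_0 ≅ Z^7, C_1 ≅ Z^21, C_2 ≅ Z^14.

∂_1: C_1 → C_0 sends each edge [p,q] (with p < q) to q − p.
This gives a 7×21 integer matrix of rank 6; reducing to Smith normal form yields diagonal entries (1,1,1,1,1,1).

The boundary map ∂_2: C_2 → C_1 sends each 2-simplex [p,q,r] to [q,r] − [p,r] + [p,q]. For instance
  ∂adg = dg − ag + ad,
  ∂cde = de − ce + cd.
As a 21×14 matrix over Z this has rank 13, with invariant factors (1,1,1,1,1,1,1,1,1,1,1,1,1).

Computing H_k = (kernel of ∂_k) / (image of ∂_{k+1}):

  H_0: rank C_0 − rank ∂_1 = 7 − 6 = 1, and the invariant factors of ∂_1 are all 1, so H_0 ≅ Z.
  H_1: rank ker ∂_1 − rank ∂_2 = (21 − 6) − 13 = 2, and the invariant factors of ∂_2 are all 1, so H_1 ≅ Z^2.
  H_2: rank ker ∂_2 − rank ∂_3 = (14 − 13) − 0 = 1, and there is no ∂_3, so H_2 ≅ Z.

(K is a triangulation of the torus T^2.)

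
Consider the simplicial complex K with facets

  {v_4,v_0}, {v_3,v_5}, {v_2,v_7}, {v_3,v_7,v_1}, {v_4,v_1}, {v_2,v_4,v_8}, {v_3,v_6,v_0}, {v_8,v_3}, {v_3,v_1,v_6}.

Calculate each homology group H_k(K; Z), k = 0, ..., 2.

H_0 ≅ Z,  H_1 ≅ Z^3,  H_2 = 0.

Fix the vertex order v_0 < v_1 < v_2 < v_3 < v_4 < v_5 < v_6 < v_7 < v_8 and write every simplex with vertices in increasing order. Then dim K = 2 and the simplices of K are:

  0-simplices (9): [v_0], [v_1], [v_2], [v_3], [v_4], [v_5], [v_6], [v_7], [v_8]
  1-simplices (15): (15 of them)
  2-simplices (4): [v_0,v_3,v_6], [v_1,v_3,v_6], [v_1,v_3,v_7], [v_2,v_4,v_8]

so the chain groups are C_0 ≅ Z^9, C_1 ≅ Z^15, C_2 ≅ Z^4.

∂_1: C_1 → C_0 sends each edge [p,q] (with p < q) to q − p. For instance
  ∂[v_3,v_5] = [v_5] − [v_3].
As a 9×15 matrix over Z this has rank 8, with invariant factors (1,1,1,1,1,1,1,1).

∂_2: C_2 → C_1 maps a triangle to the signed sum of its edges. For instance
  ∂[v_1,v_3,v_6] = [v_3,v_6] − [v_1,v_6] + [v_1,v_3],
  ∂[v_0,v_3,v_6] = [v_3,v_6] − [v_0,v_6] + [v_0,v_3].
This gives a 15×4 integer matrix of rank 4; reducing to Smith normal form yields diagonal entries (1,1,1,1).

From H_k ≅ ker(∂_k) / im(∂_{k+1}) we obtain:

  H_0: rank C_0 − rank ∂_1 = 9 − 8 = 1, and the invariant factors of ∂_1 are all 1, so H_0 = Z.
  H_1: rank ker ∂_1 − rank ∂_2 = (15 − 8) − 4 = 3, and the invariant factors of ∂_2 are all 1, so H_1 = Z^3.
  H_2: rank ker ∂_2 − rank ∂_3 = (4 − 4) − 0 = 0, and there is no ∂_3, so H_2 = 0.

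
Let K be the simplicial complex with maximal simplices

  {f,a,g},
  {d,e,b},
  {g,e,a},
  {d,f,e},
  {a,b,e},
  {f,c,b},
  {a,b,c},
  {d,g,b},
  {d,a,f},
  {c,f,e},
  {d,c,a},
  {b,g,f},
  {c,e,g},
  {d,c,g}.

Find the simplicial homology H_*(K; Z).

H_0 = Z,  H_1 = Z^2,  H_2 = Z.

Take the total order a < b < c < d < e < f < g on the vertex set. Then K (dimension 2) consists of the simplices:

  0-simplices (7): a, b, c, d, e, f, g
  1-simplices (21): ab, ac, ad, ae, af, ag, bc, bd, be, bf, bg, cd, ce, cf, cg, de, df, dg, ef, eg, fg
  2-simplices (14): abc, abe, acd, adf, aeg, afg, bcf, bde, bdg, bfg, cdg, cef, ceg, def

so the chain groups are C_0 ≅ Z^7, C_1 ≅ Z^21, C_2 ≅ Z^14.

∂_1: C_1 → C_0 maps an edge to its endpoints' difference, ∂[p,q] = q − p.
This gives a 7×21 integer matrix of rank 6; reducing to Smith normal form yields diagonal entries (1,1,1,1,1,1).

∂_2: C_2 → C_1 sends each 2-simplex [p,q,r] to [q,r] − [p,r] + [p,q]. For instance
  ∂abe = be − ae + ab,
  ∂ceg = eg − cg + ce.
The 21×14 boundary matrix has rank 13 and Smith normal form diag(1,1,1,1,1,1,1,1,1,1,1,1,1).

From H_k ≅ ker(∂_k) / im(∂_{k+1}) we obtain:

  H_0: rank C_0 − rank ∂_1 = 7 − 6 = 1, and the invariant factors of ∂_1 are all 1, so H_0 = Z.
  H_1: rank ker ∂_1 − rank ∂_2 = (21 − 6) − 13 = 2, and the invariant factors of ∂_2 are all 1, so H_1 = Z^2.
  H_2: rank ker ∂_2 − rank ∂_3 = (14 − 13) − 0 = 1, and there is no ∂_3, so H_2 = Z.

As a check, the Euler characteristic is 7 − 21 + 14 = 0, which agrees with 1 − 2 + 1 = 0.
(K is a triangulation of the torus T^2.)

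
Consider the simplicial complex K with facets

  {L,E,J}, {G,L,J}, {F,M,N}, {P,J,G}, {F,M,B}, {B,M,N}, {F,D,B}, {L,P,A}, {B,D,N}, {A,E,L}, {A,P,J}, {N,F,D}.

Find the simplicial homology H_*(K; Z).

H_0 ≅ Z^2,  H_1 ≅ Z,  H_2 ≅ Z.

We work with the vertex ordering A < B < D < E < F < G < J < L < M < N < P. The simplices of K, each written with vertices in increasing order, are:

  0-simplices (11): A, B, D, E, F, G, J, L, M, N, P
  1-simplices (21): AE, AJ, AL, AP, BD, BF, BM, BN, DF, DN, EJ, EL, FM, FN, GJ, GL, GP, JL, JP, LP, MN
  2-simplices (12): AEL, AJP, ALP, BDF, BDN, BFM, BMN, DFN, EJL, FMN, GJL, GJP

so the chain groups are C_0 ≅ Z^11, C_1 ≅ Z^21, C_2 ≅ Z^12.

∂_1: C_1 → C_0 sends each edge [p,q] (with p < q) to q − p.
As a 11×21 matrix over Z this has rank 9, with invariant factors (1,1,1,1,1,1,1,1,1).

The boundary map ∂_2: C_2 → C_1 sends each 2-simplex [p,q,r] to [q,r] − [p,r] + [p,q]. For instance
  ∂ALP = LP − AP + AL,
  ∂GJL = JL − GL + GJ.
The resulting 21×12 matrix has rank 11, and its Smith normal form has invariant factors (1,1,1,1,1,1,1,1,1,1,1).

Computing H_k = (kernel of ∂_k) / (image of ∂_{k+1}):

  H_0: rank C_0 − rank ∂_1 = 11 − 9 = 2, and the invariant factors of ∂_1 are all 1, so H_0 = Z^2.
  H_1: rank ker ∂_1 − rank ∂_2 = (21 − 9) − 11 = 1, and the invariant factors of ∂_2 are all 1, so H_1 = Z.
  H_2: rank ker ∂_2 − rank ∂_3 = (12 − 11) − 0 = 1, and there is no ∂_3, so H_2 = Z.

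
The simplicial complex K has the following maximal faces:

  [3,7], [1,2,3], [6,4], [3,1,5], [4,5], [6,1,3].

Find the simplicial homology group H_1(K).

H_1 ≅ Z.

K has 7 vertices, 10 edges, 3 triangles.
rank ∂_1 = 6, rank ∂_2 = 3 ⇒ b_1 = 10 − 6 − 3 = 1; all invariant factors of ∂_2 are 1 so no torsion. So H_1 = Z.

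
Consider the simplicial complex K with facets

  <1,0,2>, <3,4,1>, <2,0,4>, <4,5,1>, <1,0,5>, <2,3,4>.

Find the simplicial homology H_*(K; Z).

H_0 ≅ Z,  H_1 ≅ Z,  H_2 = 0.

Order the vertices as 0 < 1 < 2 < 3 < 4 < 5. Listing each simplex with vertices in this order, K has dimension 2 with simplices:

  0-simplices (6): [0], [1], [2], [3], [4], [5]
  1-simplices (12): [0,1], [0,2], [0,4], [0,5], [1,2], [1,3], [1,4], [1,5], [2,3], [2,4], [3,4], [4,5]
  2-simplices (6): [0,1,2], [0,1,5], [0,2,4], [1,3,4], [1,4,5], [2,3,4]

so the chain groups are C_0 ≅ Z^6, C_1 ≅ Z^12, C_2 ≅ Z^6.

The boundary map ∂_1: C_1 → C_0 sends each edge [p,q] (with p < q) to q − p.
This gives a 6×12 integer matrix of rank 5; reducing to Smith normal form yields diagonal entries (1,1,1,1,1).

∂_2: C_2 → C_1 maps a triangle to the signed sum of its edges. For instance
  ∂[2,3,4] = [3,4] − [2,4] + [2,3],
  ∂[1,3,4] = [3,4] − [1,4] + [1,3].
The 12×6 boundary matrix has rank 6 and Smith normal form diag(1,1,1,1,1,1).

Reading off H_k = ker ∂_k / im ∂_{k+1}:

  H_0: rank C_0 − rank ∂_1 = 6 − 5 = 1, and the invariant factors of ∂_1 are all 1, so H_0 = Z.
  H_1: rank ker ∂_1 − rank ∂_2 = (12 − 5) − 6 = 1, and the invariant factors of ∂_2 are all 1, so H_1 = Z.
  H_2: rank ker ∂_2 − rank ∂_3 = (6 − 6) − 0 = 0, and there is no ∂_3, so H_2 = 0.

(K is a triangulation of the cylinder S^1 x I.)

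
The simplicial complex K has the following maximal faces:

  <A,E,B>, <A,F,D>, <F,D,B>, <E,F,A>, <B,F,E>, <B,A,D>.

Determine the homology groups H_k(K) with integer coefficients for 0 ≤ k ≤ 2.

H_0 ≅ Z,  H_1 = 0,  H_2 ≅ Z.

Fix the vertex order A < B < D < E < F and write every simplex with vertices in increasing order. Then dim K = 2 and the simplices of K are:

  0-simplices (5): A, B, D, E, F
  1-simplices (9): AB, AD, AE, AF, BD, BE, BF, DF, EF
  2-simplices (6): ABD, ABE, ADF, AEF, BDF, BEF

Hence C_0 ≅ Z^5, C_1 ≅ Z^9, C_2 ≅ Z^6.

The boundary map ∂_1: C_1 → C_0 maps an edge to its endpoints' difference, ∂[p,q] = q − p.
The 5×9 boundary matrix has rank 4 and Smith normal form diag(1,1,1,1).

∂_2: C_2 → C_1 sends each 2-simplex [p,q,r] to [q,r] − [p,r] + [p,q]. For instance
  ∂BEF = EF − BF + BE,
  ∂BDF = DF − BF + BD.
As a 9×6 matrix over Z this has rank 5, with invariant factors (1,1,1,1,1).

Now H_k = ker ∂_k / im ∂_{k+1}, so:

  H_0: rank C_0 − rank ∂_1 = 5 − 4 = 1, and the invariant factors of ∂_1 are all 1, so H_0 = Z.
  H_1: rank ker ∂_1 − rank ∂_2 = (9 − 4) − 5 = 0, and the invariant factors of ∂_2 are all 1, so H_1 = 0.
  H_2: rank ker ∂_2 − rank ∂_3 = (6 − 5) − 0 = 1, and there is no ∂_3, so H_2 = Z.

As a check, the Euler characteristic is 5 − 9 + 6 = 2, which agrees with 1 − 0 + 1 = 2.
(K is a triangulation of the 2-sphere S^2.)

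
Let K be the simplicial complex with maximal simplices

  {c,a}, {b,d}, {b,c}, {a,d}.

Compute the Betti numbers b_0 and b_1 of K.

Fix the vertex order a < b < c < d and write every simplex with vertices in increasing order. Then dim K = 1 and the simplices of K are:

  0-simplices (4): a, b, c, d
  1-simplices (4): ac, ad, bc, bd

Hence C_0 ≅ Z^4, C_1 ≅ Z^4.

Boundary ∂_1: C_1 → C_0 sends each edge [p,q] (with p < q) to q − p.
The 4×4 boundary matrix has rank 3 and Smith normal form diag(1,1,1).

From H_k ≅ ker(∂_k) / im(∂_{k+1}) we obtain:

  H_0: rank C_0 − rank ∂_1 = 4 − 3 = 1, and the invariant factors of ∂_1 are all 1, so H_0 = Z.
  H_1: rank ker ∂_1 − rank ∂_2 = (4 − 3) − 0 = 1, and there is no ∂_2, so H_1 = Z.

As a check, the Euler characteristic is 4 − 4 = 0, which agrees with 1 − 1 = 0.
(K is a triangulation of the circle S^1.)

Hence the Betti numbers are b_0 = 1, b_1 = 1.

b_0 = 1, b_1 = 1.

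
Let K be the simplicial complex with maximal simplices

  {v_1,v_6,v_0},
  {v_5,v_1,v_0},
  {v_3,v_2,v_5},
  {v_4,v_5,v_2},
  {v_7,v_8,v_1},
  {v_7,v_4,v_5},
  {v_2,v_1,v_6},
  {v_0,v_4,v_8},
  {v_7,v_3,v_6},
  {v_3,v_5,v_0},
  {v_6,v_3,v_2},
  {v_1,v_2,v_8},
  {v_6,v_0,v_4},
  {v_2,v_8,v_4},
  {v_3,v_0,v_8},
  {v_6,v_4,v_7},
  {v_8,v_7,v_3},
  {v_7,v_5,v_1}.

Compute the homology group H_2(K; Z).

Order the vertices as v_0 < v_1 < v_2 < v_3 < v_4 < v_5 < v_6 < v_7 < v_8. Listing each simplex with vertices in this order, K has dimension 2 with simplices:

  0-simplices (9): [v_0], [v_1], [v_2], [v_3], [v_4], [v_5], [v_6], [v_7], [v_8]
  1-simplices (27): (27 of them)
  2-simplices (18): (18 of them)

Hence C_0 ≅ Z^9, C_1 ≅ Z^27, C_2 ≅ Z^18.

Boundary ∂_1: C_1 → C_0 sends each edge [p,q] (with p < q) to q − p. For instance
  ∂[v_0,v_6] = [v_6] − [v_0].
This gives a 9×27 integer matrix of rank 8; reducing to Smith normal form yields diagonal entries (1,1,1,1,1,1,1,1).

The boundary map ∂_2: C_2 → C_1 sends each 2-simplex [p,q,r] to [q,r] − [p,r] + [p,q]. For instance
  ∂[v_0,v_3,v_5] = [v_3,v_5] − [v_0,v_5] + [v_0,v_3],
  ∂[v_1,v_7,v_8] = [v_7,v_8] − [v_1,v_8] + [v_1,v_7].
The 27×18 boundary matrix has rank 17 and Smith normal form diag(1,1,1,1,1,1,1,1,1,1,1,1,1,1,1,1,1).

Reading off H_k = ker ∂_k / im ∂_{k+1}:

  H_2: rank ker ∂_2 − rank ∂_3 = (18 − 17) − 0 = 1, and there is no ∂_3, so H_2 ≅ Z.

H_2 ≅ Z.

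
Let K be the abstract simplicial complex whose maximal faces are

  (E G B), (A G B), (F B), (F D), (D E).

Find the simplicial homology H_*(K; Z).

H_0 = Z,  H_1 = Z,  H_2 = 0.

Take the total order A < B < D < E < F < G on the vertex set. Then K (dimension 2) consists of the simplices:

  0-simplices (6): A, B, D, E, F, G
  1-simplices (8): AB, AG, BE, BF, BG, DE, DF, EG
  2-simplices (2): ABG, BEG

so the chain groups are C_0 ≅ Z^6, C_1 ≅ Z^8, C_2 ≅ Z^2.

∂_1: C_1 → C_0 sends each edge [p,q] (with p < q) to q − p. For instance
  ∂BG = G − B.
As a 6×8 matrix over Z this has rank 5, with invariant factors (1,1,1,1,1).

∂_2: C_2 → C_1 maps a triangle to the signed sum of its edges. For instance
  ∂ABG = BG − AG + AB,
  ∂BEG = EG − BG + BE.
As a 8×2 matrix over Z this has rank 2, with invariant factors (1,1).

Computing H_k = (kernel of ∂_k) / (image of ∂_{k+1}):

  H_0: rank C_0 − rank ∂_1 = 6 − 5 = 1, and the invariant factors of ∂_1 are all 1, so H_0 = Z.
  H_1: rank ker ∂_1 − rank ∂_2 = (8 − 5) − 2 = 1, and the invariant factors of ∂_2 are all 1, so H_1 = Z.
  H_2: rank ker ∂_2 − rank ∂_3 = (2 − 2) − 0 = 0, and there is no ∂_3, so H_2 = 0.

As a check, the Euler characteristic is 6 − 8 + 2 = 0, which agrees with 1 − 1 + 0 = 0.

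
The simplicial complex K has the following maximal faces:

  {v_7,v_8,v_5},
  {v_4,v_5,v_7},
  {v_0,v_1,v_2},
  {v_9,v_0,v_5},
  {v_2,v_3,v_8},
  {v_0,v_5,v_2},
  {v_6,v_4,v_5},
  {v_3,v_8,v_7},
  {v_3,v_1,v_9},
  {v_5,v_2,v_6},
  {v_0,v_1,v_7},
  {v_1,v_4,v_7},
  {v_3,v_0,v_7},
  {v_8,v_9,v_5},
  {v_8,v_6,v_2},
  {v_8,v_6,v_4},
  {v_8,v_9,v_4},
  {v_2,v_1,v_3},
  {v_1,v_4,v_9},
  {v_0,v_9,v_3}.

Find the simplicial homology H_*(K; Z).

We work with the vertex ordering v_0 < v_1 < v_2 < v_3 < v_4 < v_5 < v_6 < v_7 < v_8 < v_9. The simplices of K, each written with vertices in increasing order, are:

  0-simplices (10): [v_0], [v_1], [v_2], [v_3], [v_4], [v_5], [v_6], [v_7], [v_8], [v_9]
  1-simplices (30): (30 of them)
  2-simplices (20): (20 of them)

so the chain groups are C_0 ≅ Z^10, C_1 ≅ Z^30, C_2 ≅ Z^20.

The boundary map ∂_1: C_1 → C_0 maps an edge to its endpoints' difference, ∂[p,q] = q − p. For instance
  ∂[v_4,v_5] = [v_5] − [v_4].
The 10×30 boundary matrix has rank 9 and Smith normal form diag(1,1,1,1,1,1,1,1,1).

∂_2: C_2 → C_1 sends each 2-simplex [p,q,r] to [q,r] − [p,r] + [p,q]. For instance
  ∂[v_0,v_1,v_7] = [v_1,v_7] − [v_0,v_7] + [v_0,v_1],
  ∂[v_1,v_2,v_3] = [v_2,v_3] − [v_1,v_3] + [v_1,v_2].
As a 30×20 matrix over Z this has rank 20, with invariant factors (1,1,1,1,1,1,1,1,1,1,1,1,1,1,1,1,1,1,1,2).

Computing H_k = (kernel of ∂_k) / (image of ∂_{k+1}):

  H_0: rank C_0 − rank ∂_1 = 10 − 9 = 1, and the invariant factors of ∂_1 are all 1, so H_0 = Z.
  H_1: rank ker ∂_1 − rank ∂_2 = (30 − 9) − 20 = 1, and ∂_2 has invariant factor 2 > 1, so H_1 = Z × Z/2.
  H_2: rank ker ∂_2 − rank ∂_3 = (20 − 20) − 0 = 0, and there is no ∂_3, so H_2 = 0.

As a check, the Euler characteristic is 10 − 30 + 20 = 0, which agrees with 1 − 1 + 0 = 0.
(K is a triangulation of the Klein bottle.)

H_0 ≅ Z,  H_1 ≅ Z × Z/2,  H_2 = 0.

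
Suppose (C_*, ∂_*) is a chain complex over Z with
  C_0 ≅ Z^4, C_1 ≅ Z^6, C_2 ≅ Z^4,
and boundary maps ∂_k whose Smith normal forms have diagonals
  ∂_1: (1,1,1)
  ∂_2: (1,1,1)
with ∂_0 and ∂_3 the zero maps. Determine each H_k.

H_0 = Z,  H_1 = 0,  H_2 = Z.

H_0: b_0 = 4 − 0 − 3 = 1; torsion from ∂_1 factors > 1: none. So H_0 = Z.
H_1: b_1 = 6 − 3 − 3 = 0; torsion from ∂_2 factors > 1: none. So H_1 = 0.
H_2: b_2 = 4 − 3 − 0 = 1; torsion from ∂_3 factors > 1: none. So H_2 = Z.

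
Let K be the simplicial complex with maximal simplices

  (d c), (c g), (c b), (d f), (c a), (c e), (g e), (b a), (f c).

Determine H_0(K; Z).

H_0 ≅ Z.

K has 7 vertices, 9 edges.
rank ∂_0 = 0, rank ∂_1 = 6 ⇒ b_0 = 7 − 0 − 6 = 1; all invariant factors of ∂_1 are 1 so no torsion. So H_0 ≅ Z.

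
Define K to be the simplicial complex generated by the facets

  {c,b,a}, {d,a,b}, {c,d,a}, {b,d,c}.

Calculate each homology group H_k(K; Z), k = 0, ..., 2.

H_0 ≅ Z,  H_1 = 0,  H_2 ≅ Z.

Fix the vertex order a < b < c < d and write every simplex with vertices in increasing order. Then dim K = 2 and the simplices of K are:

  0-simplices (4): a, b, c, d
  1-simplices (6): ab, ac, ad, bc, bd, cd
  2-simplices (4): abc, abd, acd, bcd

giving chain groups C_0 ≅ Z^4, C_1 ≅ Z^6, C_2 ≅ Z^4.

∂_1: C_1 → C_0 is given by ∂[p,q] = [q] − [p].
This gives a 4×6 integer matrix of rank 3; reducing to Smith normal form yields diagonal entries (1,1,1).

The boundary map ∂_2: C_2 → C_1 sends each 2-simplex [p,q,r] to [q,r] − [p,r] + [p,q]. For instance
  ∂bcd = cd − bd + bc,
  ∂acd = cd − ad + ac.
The 6×4 boundary matrix has rank 3 and Smith normal form diag(1,1,1).

Reading off H_k = ker ∂_k / im ∂_{k+1}:

  H_0: rank C_0 − rank ∂_1 = 4 − 3 = 1, and the invariant factors of ∂_1 are all 1, so H_0 = Z.
  H_1: rank ker ∂_1 − rank ∂_2 = (6 − 3) − 3 = 0, and the invariant factors of ∂_2 are all 1, so H_1 = 0.
  H_2: rank ker ∂_2 − rank ∂_3 = (4 − 3) − 0 = 1, and there is no ∂_3, so H_2 = Z.

As a check, the Euler characteristic is 4 − 6 + 4 = 2, which agrees with 1 − 0 + 1 = 2.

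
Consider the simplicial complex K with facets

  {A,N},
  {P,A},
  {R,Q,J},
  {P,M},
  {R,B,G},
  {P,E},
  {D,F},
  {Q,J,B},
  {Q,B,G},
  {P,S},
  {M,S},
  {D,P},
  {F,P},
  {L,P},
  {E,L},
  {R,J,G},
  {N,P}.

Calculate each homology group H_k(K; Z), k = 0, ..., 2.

Fix the vertex order A < B < D < E < F < G < J < L < M < N < P < Q < R < S and write every simplex with vertices in increasing order. Then dim K = 2 and the simplices of K are:

  0-simplices (14): A, B, D, E, F, G, J, L, M, N, P, Q, R, S
  1-simplices (22): AN, AP, BG, BJ, BQ, BR, DF, DP, EL, EP, FP, GJ, GQ, GR, JQ, JR, LP, MP, MS, NP, PS, QR
  2-simplices (5): BGQ, BGR, BJQ, GJR, JQR

Hence C_0 ≅ Z^14, C_1 ≅ Z^22, C_2 ≅ Z^5.

∂_1: C_1 → C_0 maps an edge to its endpoints' difference, ∂[p,q] = q − p. For instance
  ∂DP = P − D.
The resulting 14×22 matrix has rank 12, and its Smith normal form has invariant factors (1,1,1,1,1,1,1,1,1,1,1,1).

∂_2: C_2 → C_1 maps a triangle to the signed sum of its edges. For instance
  ∂GJR = JR − GR + GJ,
  ∂BGR = GR − BR + BG.
This gives a 22×5 integer matrix of rank 5; reducing to Smith normal form yields diagonal entries (1,1,1,1,1).

Reading off H_k = ker ∂_k / im ∂_{k+1}:

  H_0: rank C_0 − rank ∂_1 = 14 − 12 = 2, and the invariant factors of ∂_1 are all 1, so H_0 ≅ Z^2.
  H_1: rank ker ∂_1 − rank ∂_2 = (22 − 12) − 5 = 5, and the invariant factors of ∂_2 are all 1, so H_1 ≅ Z^5.
  H_2: rank ker ∂_2 − rank ∂_3 = (5 − 5) − 0 = 0, and there is no ∂_3, so H_2 ≅ 0.

H_0 = Z^2,  H_1 = Z^5,  H_2 = 0.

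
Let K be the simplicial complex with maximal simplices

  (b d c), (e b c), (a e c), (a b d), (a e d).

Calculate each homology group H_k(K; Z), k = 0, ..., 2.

Take the total order a < b < c < d < e on the vertex set. Then K (dimension 2) consists of the simplices:

  0-simplices (5): a, b, c, d, e
  1-simplices (10): ab, ac, ad, ae, bc, bd, be, cd, ce, de
  2-simplices (5): abd, ace, ade, bcd, bce

giving chain groups C_0 ≅ Z^5, C_1 ≅ Z^10, C_2 ≅ Z^5.

The boundary map ∂_1: C_1 → C_0 sends each edge [p,q] (with p < q) to q − p.
As a 5×10 matrix over Z this has rank 4, with invariant factors (1,1,1,1).

∂_2: C_2 → C_1 maps a triangle to the signed sum of its edges. For instance
  ∂abd = bd − ad + ab,
  ∂ace = ce − ae + ac.
As a 10×5 matrix over Z this has rank 5, with invariant factors (1,1,1,1,1).

From H_k ≅ ker(∂_k) / im(∂_{k+1}) we obtain:

  H_0: rank C_0 − rank ∂_1 = 5 − 4 = 1, and the invariant factors of ∂_1 are all 1, so H_0 ≅ Z.
  H_1: rank ker ∂_1 − rank ∂_2 = (10 − 4) − 5 = 1, and the invariant factors of ∂_2 are all 1, so H_1 ≅ Z.
  H_2: rank ker ∂_2 − rank ∂_3 = (5 − 5) − 0 = 0, and there is no ∂_3, so H_2 ≅ 0.

(K is a triangulation of the Möbius band.)

H_0 = Z,  H_1 = Z,  H_2 = 0.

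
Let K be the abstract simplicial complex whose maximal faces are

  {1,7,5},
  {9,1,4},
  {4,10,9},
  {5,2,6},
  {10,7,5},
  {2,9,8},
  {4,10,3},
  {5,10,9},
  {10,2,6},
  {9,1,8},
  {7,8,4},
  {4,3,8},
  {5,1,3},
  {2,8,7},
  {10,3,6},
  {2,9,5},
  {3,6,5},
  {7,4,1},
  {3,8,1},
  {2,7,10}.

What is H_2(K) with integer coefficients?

Take the total order 1 < 2 < 3 < 4 < 5 < 6 < 7 < 8 < 9 < 10 on the vertex set. Then K (dimension 2) consists of the simplices:

  0-simplices (10): [1], [2], [3], [4], [5], [6], [7], [8], [9], [10]
  1-simplices (30): (30 of them)
  2-simplices (20): (20 of them)

Hence C_0 ≅ Z^10, C_1 ≅ Z^30, C_2 ≅ Z^20.

The boundary map ∂_1: C_1 → C_0 sends each edge [p,q] (with p < q) to q − p. For instance
  ∂[7,10] = [10] − [7].
As a 10×30 matrix over Z this has rank 9, with invariant factors (1,1,1,1,1,1,1,1,1).

Boundary ∂_2: C_2 → C_1 sends each 2-simplex [p,q,r] to [q,r] − [p,r] + [p,q]. For instance
  ∂[2,5,9] = [5,9] − [2,9] + [2,5],
  ∂[3,6,10] = [6,10] − [3,10] + [3,6].
The resulting 30×20 matrix has rank 20, and its Smith normal form has invariant factors (1,1,1,1,1,1,1,1,1,1,1,1,1,1,1,1,1,1,1,2).

Reading off H_k = ker ∂_k / im ∂_{k+1}:

  H_2: rank ker ∂_2 − rank ∂_3 = (20 − 20) − 0 = 0, and there is no ∂_3, so H_2 = 0.

H_2 ≅ 0.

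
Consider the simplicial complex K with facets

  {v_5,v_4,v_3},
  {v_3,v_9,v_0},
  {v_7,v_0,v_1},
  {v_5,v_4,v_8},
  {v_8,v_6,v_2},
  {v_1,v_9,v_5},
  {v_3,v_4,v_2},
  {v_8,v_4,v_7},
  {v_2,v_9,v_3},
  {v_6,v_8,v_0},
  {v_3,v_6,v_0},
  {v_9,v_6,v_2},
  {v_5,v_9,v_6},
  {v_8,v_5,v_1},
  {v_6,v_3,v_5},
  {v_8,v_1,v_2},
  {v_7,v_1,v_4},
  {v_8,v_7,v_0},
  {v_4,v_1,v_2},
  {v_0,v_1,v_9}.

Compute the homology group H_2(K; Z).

We work with the vertex ordering v_0 < v_1 < v_2 < v_3 < v_4 < v_5 < v_6 < v_7 < v_8 < v_9. The simplices of K, each written with vertices in increasing order, are:

  0-simplices (10): [v_0], [v_1], [v_2], [v_3], [v_4], [v_5], [v_6], [v_7], [v_8], [v_9]
  1-simplices (30): (30 of them)
  2-simplices (20): (20 of them)

giving chain groups C_0 ≅ Z^10, C_1 ≅ Z^30, C_2 ≅ Z^20.

Boundary ∂_1: C_1 → C_0 maps an edge to its endpoints' difference, ∂[p,q] = q − p. For instance
  ∂[v_3,v_6] = [v_6] − [v_3].
This gives a 10×30 integer matrix of rank 9; reducing to Smith normal form yields diagonal entries (1,1,1,1,1,1,1,1,1).

The boundary map ∂_2: C_2 → C_1 sends each 2-simplex [p,q,r] to [q,r] − [p,r] + [p,q]. For instance
  ∂[v_0,v_6,v_8] = [v_6,v_8] − [v_0,v_8] + [v_0,v_6],
  ∂[v_1,v_4,v_7] = [v_4,v_7] − [v_1,v_7] + [v_1,v_4].
The resulting 30×20 matrix has rank 20, and its Smith normal form has invariant factors (1,1,1,1,1,1,1,1,1,1,1,1,1,1,1,1,1,1,1,2).

Computing H_k = (kernel of ∂_k) / (image of ∂_{k+1}):

  H_2: rank ker ∂_2 − rank ∂_3 = (20 − 20) − 0 = 0, and there is no ∂_3, so H_2 = 0.

H_2 ≅ 0.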